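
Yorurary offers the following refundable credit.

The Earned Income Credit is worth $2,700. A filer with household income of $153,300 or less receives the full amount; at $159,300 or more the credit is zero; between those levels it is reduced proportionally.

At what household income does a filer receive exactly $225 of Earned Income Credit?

$225 is 225/2,700 of the full $2,700, so 2,475/2,700 of the $6,000 range has been used: income = $153,300 + $6,000 × 2,475/2,700 = $158,800.

$158,800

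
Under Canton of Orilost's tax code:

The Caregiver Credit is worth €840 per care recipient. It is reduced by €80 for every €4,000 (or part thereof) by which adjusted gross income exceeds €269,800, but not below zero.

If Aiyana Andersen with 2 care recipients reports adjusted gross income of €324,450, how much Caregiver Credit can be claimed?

Caregiver Credit: base = 2 × €840 = €1,680. income exceeds €269,800 by €54,650, which is 14 full-or-partial €4,000 increments; reduction = 14 × €80 = €1,120, leaving €560.

€560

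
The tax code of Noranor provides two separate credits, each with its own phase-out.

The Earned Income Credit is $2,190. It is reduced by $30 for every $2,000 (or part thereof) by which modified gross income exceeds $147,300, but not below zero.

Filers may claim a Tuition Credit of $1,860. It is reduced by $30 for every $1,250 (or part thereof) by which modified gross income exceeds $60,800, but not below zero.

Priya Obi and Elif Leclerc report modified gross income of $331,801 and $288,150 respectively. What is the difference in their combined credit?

$60

Priya ($331,801): Earned Income Credit: income exceeds $147,300 by $184,501 → 93 increments × $30 = $2,790 ≥ base, so the credit is $0. Tuition Credit: income exceeds $60,800 by $271,001 → 217 increments × $30 = $6,510 ≥ base, so the credit is $0. total $0 + $0 = $0
Elif ($288,150): Earned Income Credit: income exceeds $147,300 by $140,850, which is 71 full-or-partial $2,000 increments; reduction = 71 × $30 = $2,130, leaving $60. Tuition Credit: income exceeds $60,800 by $227,350 → 182 increments × $30 = $5,460 ≥ base, so the credit is $0. total $60 + $0 = $60
Difference: |$0 − $60| = $60.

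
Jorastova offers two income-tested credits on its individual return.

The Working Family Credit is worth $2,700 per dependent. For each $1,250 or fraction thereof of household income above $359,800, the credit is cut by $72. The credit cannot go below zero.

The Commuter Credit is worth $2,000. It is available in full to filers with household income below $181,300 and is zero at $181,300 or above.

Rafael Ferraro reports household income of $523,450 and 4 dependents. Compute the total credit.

$1,368

Working Family Credit: base = 4 × $2,700 = $10,800. income exceeds $359,800 by $163,650, which is 131 full-or-partial $1,250 increments; reduction = 131 × $72 = $9,432, leaving $1,368.
Commuter Credit: $523,450 meets or exceeds the $181,300 cutoff, so the credit is $0.
Total: $1,368 + $0 = $1,368.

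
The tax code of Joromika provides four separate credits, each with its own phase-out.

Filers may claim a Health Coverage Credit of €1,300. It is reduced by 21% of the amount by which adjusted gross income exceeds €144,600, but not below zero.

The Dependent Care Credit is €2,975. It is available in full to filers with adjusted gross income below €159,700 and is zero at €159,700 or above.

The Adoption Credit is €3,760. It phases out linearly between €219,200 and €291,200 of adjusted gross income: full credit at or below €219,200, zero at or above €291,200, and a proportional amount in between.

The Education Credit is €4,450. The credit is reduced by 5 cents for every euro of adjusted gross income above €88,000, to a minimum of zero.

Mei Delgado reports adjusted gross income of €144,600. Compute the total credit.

Health Coverage Credit: €144,600 is at or below the €144,600 threshold, so the full €1,300 applies.
Dependent Care Credit: €144,600 is below the €159,700 cutoff, so the full €2,975 applies.
Adoption Credit: €144,600 is at or below the €219,200 threshold, so the full €3,760 applies.
Education Credit: 5% of the €56,600 excess over €88,000 is €2,830; credit = €4,450 − €2,830 = €1,620.
Total: €1,300 + €2,975 + €3,760 + €1,620 = €9,655.

€9,655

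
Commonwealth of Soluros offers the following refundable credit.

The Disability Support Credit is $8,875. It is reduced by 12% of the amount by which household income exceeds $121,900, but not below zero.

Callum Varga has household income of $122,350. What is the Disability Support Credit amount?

Disability Support Credit: 12% of the $450 excess over $121,900 is $54; credit = $8,875 − $54 = $8,821.

$8,821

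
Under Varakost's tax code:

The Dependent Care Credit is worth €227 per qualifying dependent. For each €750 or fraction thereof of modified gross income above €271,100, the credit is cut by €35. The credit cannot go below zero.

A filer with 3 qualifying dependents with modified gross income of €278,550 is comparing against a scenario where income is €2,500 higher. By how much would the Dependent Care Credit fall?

€140

At €278,550 — base = 3 × €227 = €681. income exceeds €271,100 by €7,450, which is 10 full-or-partial €750 increments; reduction = 10 × €35 = €350, leaving €331.
At €281,050 — base = 3 × €227 = €681. income exceeds €271,100 by €9,950, which is 14 full-or-partial €750 increments; reduction = 14 × €35 = €490, leaving €191.
Lost: €331 − €191 = €140.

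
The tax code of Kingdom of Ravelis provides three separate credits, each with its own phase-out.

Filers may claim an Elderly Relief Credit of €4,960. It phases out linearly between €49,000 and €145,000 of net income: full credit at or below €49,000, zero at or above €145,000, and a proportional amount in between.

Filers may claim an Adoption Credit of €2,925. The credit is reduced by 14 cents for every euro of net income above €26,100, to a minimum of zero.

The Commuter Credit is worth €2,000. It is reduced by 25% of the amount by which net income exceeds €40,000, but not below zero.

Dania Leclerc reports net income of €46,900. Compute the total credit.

€5,248

Elderly Relief Credit: €46,900 is at or below the €49,000 threshold, so the full €4,960 applies.
Adoption Credit: 14% of the €20,800 excess over €26,100 is €2,912; credit = €2,925 − €2,912 = €13.
Commuter Credit: 25% of the €6,900 excess over €40,000 is €1,725; credit = €2,000 − €1,725 = €275.
Total: €4,960 + €13 + €275 = €5,248.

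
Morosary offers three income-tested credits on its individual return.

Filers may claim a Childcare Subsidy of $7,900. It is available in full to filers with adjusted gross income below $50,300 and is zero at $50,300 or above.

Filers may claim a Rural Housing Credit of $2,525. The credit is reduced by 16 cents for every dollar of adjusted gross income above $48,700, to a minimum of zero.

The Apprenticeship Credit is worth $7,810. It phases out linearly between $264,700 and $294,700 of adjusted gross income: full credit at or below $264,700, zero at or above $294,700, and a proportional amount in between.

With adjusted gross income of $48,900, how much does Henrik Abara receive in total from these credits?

$18,203

Childcare Subsidy: $48,900 is below the $50,300 cutoff, so the full $7,900 applies.
Rural Housing Credit: 16% of the $200 excess over $48,700 is $32; credit = $2,525 − $32 = $2,493.
Apprenticeship Credit: $48,900 is at or below the $264,700 threshold, so the full $7,810 applies.
Total: $7,900 + $2,493 + $7,810 = $18,203.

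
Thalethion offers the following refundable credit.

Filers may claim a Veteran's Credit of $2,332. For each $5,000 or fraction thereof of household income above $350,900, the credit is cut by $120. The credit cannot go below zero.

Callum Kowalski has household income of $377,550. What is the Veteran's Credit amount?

Veteran's Credit: income exceeds $350,900 by $26,650, which is 6 full-or-partial $5,000 increments; reduction = 6 × $120 = $720, leaving $1,612.

$1,612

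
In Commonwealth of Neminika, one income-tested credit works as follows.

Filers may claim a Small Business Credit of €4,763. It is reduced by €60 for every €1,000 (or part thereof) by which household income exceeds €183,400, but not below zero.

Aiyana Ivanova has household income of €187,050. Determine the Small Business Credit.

Small Business Credit: income exceeds €183,400 by €3,650, which is 4 full-or-partial €1,000 increments; reduction = 4 × €60 = €240, leaving €4,523.

€4,523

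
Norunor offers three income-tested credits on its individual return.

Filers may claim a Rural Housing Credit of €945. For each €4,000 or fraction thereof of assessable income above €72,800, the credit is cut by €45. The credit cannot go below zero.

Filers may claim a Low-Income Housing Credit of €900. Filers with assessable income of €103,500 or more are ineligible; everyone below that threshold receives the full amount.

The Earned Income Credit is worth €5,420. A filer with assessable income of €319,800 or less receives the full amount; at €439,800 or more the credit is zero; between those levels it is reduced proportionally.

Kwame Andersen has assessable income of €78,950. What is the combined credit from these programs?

Rural Housing Credit: income exceeds €72,800 by €6,150, which is 2 full-or-partial €4,000 increments; reduction = 2 × €45 = €90, leaving €855.
Low-Income Housing Credit: €78,950 is below the €103,500 cutoff, so the full €900 applies.
Earned Income Credit: €78,950 is at or below the €319,800 threshold, so the full €5,420 applies.
Total: €855 + €900 + €5,420 = €7,175.

€7,175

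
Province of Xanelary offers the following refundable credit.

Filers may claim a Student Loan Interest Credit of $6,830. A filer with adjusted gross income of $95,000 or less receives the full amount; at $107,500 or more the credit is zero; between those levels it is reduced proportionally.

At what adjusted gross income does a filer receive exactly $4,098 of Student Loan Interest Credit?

$4,098 is 4,098/6,830 of the full $6,830, so 2,732/6,830 of the $12,500 range has been used: income = $95,000 + $12,500 × 2,732/6,830 = $100,000.

$100,000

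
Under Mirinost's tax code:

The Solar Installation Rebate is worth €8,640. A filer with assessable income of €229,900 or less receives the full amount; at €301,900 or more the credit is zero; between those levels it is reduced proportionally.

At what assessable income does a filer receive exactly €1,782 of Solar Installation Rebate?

€287,050

€1,782 is 1,782/8,640 of the full €8,640, so 6,858/8,640 of the €72,000 range has been used: income = €229,900 + €72,000 × 6,858/8,640 = €287,050.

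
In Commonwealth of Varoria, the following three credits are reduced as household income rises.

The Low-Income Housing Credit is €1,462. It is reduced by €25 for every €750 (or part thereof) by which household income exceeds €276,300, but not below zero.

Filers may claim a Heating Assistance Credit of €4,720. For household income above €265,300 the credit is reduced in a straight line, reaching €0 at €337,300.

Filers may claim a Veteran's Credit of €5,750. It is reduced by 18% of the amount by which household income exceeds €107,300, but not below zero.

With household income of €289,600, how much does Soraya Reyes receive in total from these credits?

€4,139

Low-Income Housing Credit: income exceeds €276,300 by €13,300, which is 18 full-or-partial €750 increments; reduction = 18 × €25 = €450, leaving €1,012.
Heating Assistance Credit: €289,600 is €24,300 into a €72,000 phase-out range, leaving 47,700/72,000 of the credit: €4,720 × 47,700/72,000 = €3,127.
Veteran's Credit: 18% of the €182,300 excess over €107,300 is €32,814 ≥ base, so the credit is €0.
Total: €1,012 + €3,127 + €0 = €4,139.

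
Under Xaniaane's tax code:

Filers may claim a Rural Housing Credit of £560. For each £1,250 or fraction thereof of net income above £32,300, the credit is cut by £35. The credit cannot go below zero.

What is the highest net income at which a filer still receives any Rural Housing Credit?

£51,050

After 15 increments the reduction is 15 × £35 = £525, leaving £35; one more increment wipes it out. Increment 15 ends at excess 15 × £1,250 = £18,750, so the highest qualifying income is £32,300 + £18,750 = £51,050.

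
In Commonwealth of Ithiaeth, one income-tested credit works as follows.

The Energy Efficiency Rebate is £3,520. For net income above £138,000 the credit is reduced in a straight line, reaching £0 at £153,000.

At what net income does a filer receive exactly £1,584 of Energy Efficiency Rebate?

£146,250

£1,584 is 1,584/3,520 of the full £3,520, so 1,936/3,520 of the £15,000 range has been used: income = £138,000 + £15,000 × 1,936/3,520 = £146,250.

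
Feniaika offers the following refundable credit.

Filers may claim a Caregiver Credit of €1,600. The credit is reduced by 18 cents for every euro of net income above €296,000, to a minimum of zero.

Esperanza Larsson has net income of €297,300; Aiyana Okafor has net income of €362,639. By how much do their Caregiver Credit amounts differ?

Esperanza (€297,300): Caregiver Credit: 18% of the €1,300 excess over €296,000 is €234; credit = €1,600 − €234 = €1,366.
Aiyana (€362,639): Caregiver Credit: 18% of the €66,639 excess over €296,000 is €11,995.02 ≥ base, so the credit is €0.
Difference: |€1,366 − €0| = €1,366.

€1,366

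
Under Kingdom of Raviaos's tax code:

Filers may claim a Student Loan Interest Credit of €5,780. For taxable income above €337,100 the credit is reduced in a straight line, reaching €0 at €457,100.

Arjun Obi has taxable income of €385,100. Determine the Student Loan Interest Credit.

Student Loan Interest Credit: €385,100 is €48,000 into a €120,000 phase-out range, leaving 72,000/120,000 of the credit: €5,780 × 72,000/120,000 = €3,468.

€3,468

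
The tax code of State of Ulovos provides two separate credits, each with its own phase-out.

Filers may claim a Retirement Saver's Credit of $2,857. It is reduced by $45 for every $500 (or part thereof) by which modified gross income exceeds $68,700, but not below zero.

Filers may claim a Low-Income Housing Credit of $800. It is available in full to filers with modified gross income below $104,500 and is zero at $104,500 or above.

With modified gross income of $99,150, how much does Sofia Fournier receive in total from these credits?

Retirement Saver's Credit: income exceeds $68,700 by $30,450, which is 61 full-or-partial $500 increments; reduction = 61 × $45 = $2,745, leaving $112.
Low-Income Housing Credit: $99,150 is below the $104,500 cutoff, so the full $800 applies.
Total: $112 + $800 = $912.

$912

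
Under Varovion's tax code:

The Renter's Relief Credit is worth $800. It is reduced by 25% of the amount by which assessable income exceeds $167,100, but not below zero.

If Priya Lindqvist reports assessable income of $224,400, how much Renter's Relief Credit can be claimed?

Renter's Relief Credit: 25% of the $57,300 excess over $167,100 is $14,325 ≥ base, so the credit is $0.

$0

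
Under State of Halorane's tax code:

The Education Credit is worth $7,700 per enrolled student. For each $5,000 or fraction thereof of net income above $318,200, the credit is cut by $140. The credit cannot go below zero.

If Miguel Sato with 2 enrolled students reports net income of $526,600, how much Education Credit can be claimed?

Education Credit: base = 2 × $7,700 = $15,400. income exceeds $318,200 by $208,400, which is 42 full-or-partial $5,000 increments; reduction = 42 × $140 = $5,880, leaving $9,520.

$9,520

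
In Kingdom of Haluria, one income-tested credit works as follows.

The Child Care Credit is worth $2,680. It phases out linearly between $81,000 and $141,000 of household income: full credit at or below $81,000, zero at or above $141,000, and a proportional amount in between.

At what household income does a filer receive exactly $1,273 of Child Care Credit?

$1,273 is 1,273/2,680 of the full $2,680, so 1,407/2,680 of the $60,000 range has been used: income = $81,000 + $60,000 × 1,407/2,680 = $112,500.

$112,500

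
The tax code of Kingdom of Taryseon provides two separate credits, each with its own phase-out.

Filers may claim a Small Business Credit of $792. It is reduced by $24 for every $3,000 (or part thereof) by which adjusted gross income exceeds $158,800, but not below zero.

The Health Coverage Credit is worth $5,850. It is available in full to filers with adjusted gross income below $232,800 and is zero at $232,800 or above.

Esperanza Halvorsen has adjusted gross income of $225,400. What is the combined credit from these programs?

Small Business Credit: income exceeds $158,800 by $66,600, which is 23 full-or-partial $3,000 increments; reduction = 23 × $24 = $552, leaving $240.
Health Coverage Credit: $225,400 is below the $232,800 cutoff, so the full $5,850 applies.
Total: $240 + $5,850 = $6,090.

$6,090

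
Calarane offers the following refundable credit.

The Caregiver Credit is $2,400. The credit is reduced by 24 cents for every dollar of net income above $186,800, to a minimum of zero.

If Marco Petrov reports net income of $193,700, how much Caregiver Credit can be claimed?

$744

Caregiver Credit: 24% of the $6,900 excess over $186,800 is $1,656; credit = $2,400 − $1,656 = $744.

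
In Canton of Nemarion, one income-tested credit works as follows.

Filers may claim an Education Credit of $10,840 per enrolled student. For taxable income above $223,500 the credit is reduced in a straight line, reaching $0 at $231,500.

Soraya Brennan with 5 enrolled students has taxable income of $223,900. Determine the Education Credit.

Education Credit: base = 5 × $10,840 = $54,200. $223,900 is $400 into a $8,000 phase-out range, leaving 7,600/8,000 of the credit: $54,200 × 7,600/8,000 = $51,490.

$51,490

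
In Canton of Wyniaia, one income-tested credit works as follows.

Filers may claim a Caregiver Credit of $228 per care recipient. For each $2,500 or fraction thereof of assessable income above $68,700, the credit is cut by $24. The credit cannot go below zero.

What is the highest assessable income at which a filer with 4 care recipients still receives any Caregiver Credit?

$161,200

Full credit = 4 × $228 = $912.
After 37 increments the reduction is 37 × $24 = $888, leaving $24; one more increment wipes it out. Increment 37 ends at excess 37 × $2,500 = $92,500, so the highest qualifying income is $68,700 + $92,500 = $161,200.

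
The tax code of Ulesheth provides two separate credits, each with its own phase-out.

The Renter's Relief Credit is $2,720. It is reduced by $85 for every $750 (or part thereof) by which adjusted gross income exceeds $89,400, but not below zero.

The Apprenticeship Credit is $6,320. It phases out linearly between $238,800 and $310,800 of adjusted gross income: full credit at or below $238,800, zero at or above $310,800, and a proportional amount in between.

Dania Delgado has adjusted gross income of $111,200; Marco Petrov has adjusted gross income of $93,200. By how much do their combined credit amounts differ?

Dania ($111,200): Renter's Relief Credit: income exceeds $89,400 by $21,800, which is 30 full-or-partial $750 increments; reduction = 30 × $85 = $2,550, leaving $170. Apprenticeship Credit: $111,200 is at or below the $238,800 threshold, so the full $6,320 applies. total $170 + $6,320 = $6,490
Marco ($93,200): Renter's Relief Credit: income exceeds $89,400 by $3,800, which is 6 full-or-partial $750 increments; reduction = 6 × $85 = $510, leaving $2,210. Apprenticeship Credit: $93,200 is at or below the $238,800 threshold, so the full $6,320 applies. total $2,210 + $6,320 = $8,530
Difference: |$6,490 − $8,530| = $2,040.

$2,040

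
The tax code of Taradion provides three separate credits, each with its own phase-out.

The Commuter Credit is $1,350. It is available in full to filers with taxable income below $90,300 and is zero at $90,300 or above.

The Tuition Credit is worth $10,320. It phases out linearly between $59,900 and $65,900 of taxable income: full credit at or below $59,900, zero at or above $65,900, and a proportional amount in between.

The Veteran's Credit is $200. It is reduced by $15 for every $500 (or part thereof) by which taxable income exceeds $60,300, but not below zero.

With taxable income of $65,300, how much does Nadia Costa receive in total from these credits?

Commuter Credit: $65,300 is below the $90,300 cutoff, so the full $1,350 applies.
Tuition Credit: $65,300 is $5,400 into a $6,000 phase-out range, leaving 600/6,000 of the credit: $10,320 × 600/6,000 = $1,032.
Veteran's Credit: income exceeds $60,300 by $5,000, which is 10 full-or-partial $500 increments; reduction = 10 × $15 = $150, leaving $50.
Total: $1,350 + $1,032 + $50 = $2,432.

$2,432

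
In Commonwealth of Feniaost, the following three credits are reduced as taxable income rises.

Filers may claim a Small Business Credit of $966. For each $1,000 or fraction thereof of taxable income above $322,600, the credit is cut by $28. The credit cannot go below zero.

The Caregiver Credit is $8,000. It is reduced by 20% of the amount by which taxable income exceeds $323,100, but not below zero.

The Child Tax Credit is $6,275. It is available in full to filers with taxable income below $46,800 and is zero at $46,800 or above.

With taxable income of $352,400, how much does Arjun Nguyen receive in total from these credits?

$2,266

Small Business Credit: income exceeds $322,600 by $29,800, which is 30 full-or-partial $1,000 increments; reduction = 30 × $28 = $840, leaving $126.
Caregiver Credit: 20% of the $29,300 excess over $323,100 is $5,860; credit = $8,000 − $5,860 = $2,140.
Child Tax Credit: $352,400 meets or exceeds the $46,800 cutoff, so the credit is $0.
Total: $126 + $2,140 + $0 = $2,266.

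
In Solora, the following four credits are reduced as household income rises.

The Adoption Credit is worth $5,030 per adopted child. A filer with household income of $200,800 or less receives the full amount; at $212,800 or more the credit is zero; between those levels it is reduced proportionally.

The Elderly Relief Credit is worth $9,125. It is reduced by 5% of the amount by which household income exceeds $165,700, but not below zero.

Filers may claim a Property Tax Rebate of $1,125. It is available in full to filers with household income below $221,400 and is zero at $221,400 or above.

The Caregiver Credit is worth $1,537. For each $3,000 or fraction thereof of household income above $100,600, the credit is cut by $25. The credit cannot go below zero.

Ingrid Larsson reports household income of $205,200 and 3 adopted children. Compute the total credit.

Adoption Credit: base = 3 × $5,030 = $15,090. $205,200 is $4,400 into a $12,000 phase-out range, leaving 7,600/12,000 of the credit: $15,090 × 7,600/12,000 = $9,557.
Elderly Relief Credit: 5% of the $39,500 excess over $165,700 is $1,975; credit = $9,125 − $1,975 = $7,150.
Property Tax Rebate: $205,200 is below the $221,400 cutoff, so the full $1,125 applies.
Caregiver Credit: income exceeds $100,600 by $104,600, which is 35 full-or-partial $3,000 increments; reduction = 35 × $25 = $875, leaving $662.
Total: $9,557 + $7,150 + $1,125 + $662 = $18,494.

$18,494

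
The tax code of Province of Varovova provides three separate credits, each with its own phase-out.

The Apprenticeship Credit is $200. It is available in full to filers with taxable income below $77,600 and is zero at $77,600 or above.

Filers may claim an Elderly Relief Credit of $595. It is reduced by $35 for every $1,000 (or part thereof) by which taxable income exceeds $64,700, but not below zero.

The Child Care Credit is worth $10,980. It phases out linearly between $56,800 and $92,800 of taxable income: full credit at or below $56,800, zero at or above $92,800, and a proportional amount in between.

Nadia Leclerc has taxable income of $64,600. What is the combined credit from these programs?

Apprenticeship Credit: $64,600 is below the $77,600 cutoff, so the full $200 applies.
Elderly Relief Credit: $64,600 is at or below the $64,700 threshold, so the full $595 applies.
Child Care Credit: $64,600 is $7,800 into a $36,000 phase-out range, leaving 28,200/36,000 of the credit: $10,980 × 28,200/36,000 = $8,601.
Total: $200 + $595 + $8,601 = $9,396.

$9,396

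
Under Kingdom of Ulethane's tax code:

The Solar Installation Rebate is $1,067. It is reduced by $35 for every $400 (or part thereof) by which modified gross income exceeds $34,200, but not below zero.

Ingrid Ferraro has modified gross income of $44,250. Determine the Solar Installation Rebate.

$157

Solar Installation Rebate: income exceeds $34,200 by $10,050, which is 26 full-or-partial $400 increments; reduction = 26 × $35 = $910, leaving $157.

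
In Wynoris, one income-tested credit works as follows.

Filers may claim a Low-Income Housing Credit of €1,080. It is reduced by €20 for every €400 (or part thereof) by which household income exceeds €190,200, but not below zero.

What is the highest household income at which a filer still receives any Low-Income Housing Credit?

€211,400

After 53 increments the reduction is 53 × €20 = €1,060, leaving €20; one more increment wipes it out. Increment 53 ends at excess 53 × €400 = €21,200, so the highest qualifying income is €190,200 + €21,200 = €211,400.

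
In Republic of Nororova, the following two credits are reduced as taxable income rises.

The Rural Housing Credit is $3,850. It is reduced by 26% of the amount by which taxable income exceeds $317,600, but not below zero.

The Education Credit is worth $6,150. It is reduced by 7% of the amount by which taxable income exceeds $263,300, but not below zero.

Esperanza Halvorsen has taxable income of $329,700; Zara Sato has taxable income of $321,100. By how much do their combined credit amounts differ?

Esperanza ($329,700): Rural Housing Credit: 26% of the $12,100 excess over $317,600 is $3,146; credit = $3,850 − $3,146 = $704. Education Credit: 7% of the $66,400 excess over $263,300 is $4,648; credit = $6,150 − $4,648 = $1,502. total $704 + $1,502 = $2,206
Zara ($321,100): Rural Housing Credit: 26% of the $3,500 excess over $317,600 is $910; credit = $3,850 − $910 = $2,940. Education Credit: 7% of the $57,800 excess over $263,300 is $4,046; credit = $6,150 − $4,046 = $2,104. total $2,940 + $2,104 = $5,044
Difference: |$2,206 − $5,044| = $2,838.

$2,838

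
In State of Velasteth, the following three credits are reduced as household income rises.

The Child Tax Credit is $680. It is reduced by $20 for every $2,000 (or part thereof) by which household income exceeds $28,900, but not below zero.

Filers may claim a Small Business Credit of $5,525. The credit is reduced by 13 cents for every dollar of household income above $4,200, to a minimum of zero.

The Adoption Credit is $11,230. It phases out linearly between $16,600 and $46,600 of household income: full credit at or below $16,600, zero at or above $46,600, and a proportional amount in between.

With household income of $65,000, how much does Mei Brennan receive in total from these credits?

Child Tax Credit: income exceeds $28,900 by $36,100, which is 19 full-or-partial $2,000 increments; reduction = 19 × $20 = $380, leaving $300.
Small Business Credit: 13% of the $60,800 excess over $4,200 is $7,904 ≥ base, so the credit is $0.
Adoption Credit: $65,000 is at or above $46,600, so the credit is $0.
Total: $300 + $0 + $0 = $300.

$300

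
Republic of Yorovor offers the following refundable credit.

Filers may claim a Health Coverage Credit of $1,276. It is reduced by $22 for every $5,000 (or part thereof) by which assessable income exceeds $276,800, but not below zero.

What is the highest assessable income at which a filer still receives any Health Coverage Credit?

After 57 increments the reduction is 57 × $22 = $1,254, leaving $22; one more increment wipes it out. Increment 57 ends at excess 57 × $5,000 = $285,000, so the highest qualifying income is $276,800 + $285,000 = $561,800.

$561,800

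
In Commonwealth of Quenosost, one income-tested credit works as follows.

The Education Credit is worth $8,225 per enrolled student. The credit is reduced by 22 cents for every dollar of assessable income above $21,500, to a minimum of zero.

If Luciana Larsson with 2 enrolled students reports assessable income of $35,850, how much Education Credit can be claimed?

Education Credit: base = 2 × $8,225 = $16,450. 22% of the $14,350 excess over $21,500 is $3,157; credit = $16,450 − $3,157 = $13,293.

$13,293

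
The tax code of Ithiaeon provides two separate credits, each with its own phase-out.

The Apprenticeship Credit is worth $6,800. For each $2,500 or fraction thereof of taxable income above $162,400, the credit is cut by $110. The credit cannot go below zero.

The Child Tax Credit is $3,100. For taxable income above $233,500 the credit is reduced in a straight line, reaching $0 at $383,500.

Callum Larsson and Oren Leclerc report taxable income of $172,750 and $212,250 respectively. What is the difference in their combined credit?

Callum ($172,750): Apprenticeship Credit: income exceeds $162,400 by $10,350, which is 5 full-or-partial $2,500 increments; reduction = 5 × $110 = $550, leaving $6,250. Child Tax Credit: $172,750 is at or below the $233,500 threshold, so the full $3,100 applies. total $6,250 + $3,100 = $9,350
Oren ($212,250): Apprenticeship Credit: income exceeds $162,400 by $49,850, which is 20 full-or-partial $2,500 increments; reduction = 20 × $110 = $2,200, leaving $4,600. Child Tax Credit: $212,250 is at or below the $233,500 threshold, so the full $3,100 applies. total $4,600 + $3,100 = $7,700
Difference: |$9,350 − $7,700| = $1,650.

$1,650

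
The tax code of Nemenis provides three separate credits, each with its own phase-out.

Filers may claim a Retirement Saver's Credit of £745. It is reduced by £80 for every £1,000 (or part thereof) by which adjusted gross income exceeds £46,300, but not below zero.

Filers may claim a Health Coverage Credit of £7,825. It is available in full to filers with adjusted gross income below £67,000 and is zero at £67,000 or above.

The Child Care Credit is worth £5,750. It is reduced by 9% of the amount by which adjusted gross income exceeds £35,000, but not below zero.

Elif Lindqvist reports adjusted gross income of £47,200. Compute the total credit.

Retirement Saver's Credit: income exceeds £46,300 by £900, which is 1 full-or-partial £1,000 increment; reduction = 1 × £80 = £80, leaving £665.
Health Coverage Credit: £47,200 is below the £67,000 cutoff, so the full £7,825 applies.
Child Care Credit: 9% of the £12,200 excess over £35,000 is £1,098; credit = £5,750 − £1,098 = £4,652.
Total: £665 + £7,825 + £4,652 = £13,142.

£13,142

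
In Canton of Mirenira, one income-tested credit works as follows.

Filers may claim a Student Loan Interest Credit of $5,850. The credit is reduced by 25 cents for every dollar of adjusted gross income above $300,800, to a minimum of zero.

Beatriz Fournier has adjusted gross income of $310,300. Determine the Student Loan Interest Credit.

Student Loan Interest Credit: 25% of the $9,500 excess over $300,800 is $2,375; credit = $5,850 − $2,375 = $3,475.

$3,475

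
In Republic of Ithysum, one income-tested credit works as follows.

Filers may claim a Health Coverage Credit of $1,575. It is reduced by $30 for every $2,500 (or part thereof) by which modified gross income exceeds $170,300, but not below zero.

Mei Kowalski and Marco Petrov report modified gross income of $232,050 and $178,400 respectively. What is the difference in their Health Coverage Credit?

$630

Mei ($232,050): Health Coverage Credit: income exceeds $170,300 by $61,750, which is 25 full-or-partial $2,500 increments; reduction = 25 × $30 = $750, leaving $825.
Marco ($178,400): Health Coverage Credit: income exceeds $170,300 by $8,100, which is 4 full-or-partial $2,500 increments; reduction = 4 × $30 = $120, leaving $1,455.
Difference: |$825 − $1,455| = $630.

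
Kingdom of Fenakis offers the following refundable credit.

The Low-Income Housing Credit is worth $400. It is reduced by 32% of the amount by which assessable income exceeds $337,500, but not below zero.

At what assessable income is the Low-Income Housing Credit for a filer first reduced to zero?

The credit falls by 32% of each dollar above $337,500, so it reaches zero when the excess is $400 / 32% = $1,250: income = $337,500 + $1,250 = $338,750.

$338,750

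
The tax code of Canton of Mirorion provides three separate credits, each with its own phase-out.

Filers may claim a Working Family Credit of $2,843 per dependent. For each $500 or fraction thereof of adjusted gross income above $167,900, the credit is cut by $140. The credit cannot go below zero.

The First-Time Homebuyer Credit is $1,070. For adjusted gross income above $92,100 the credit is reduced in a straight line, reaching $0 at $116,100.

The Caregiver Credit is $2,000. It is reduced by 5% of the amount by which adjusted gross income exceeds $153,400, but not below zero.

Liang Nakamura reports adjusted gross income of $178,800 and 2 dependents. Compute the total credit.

Working Family Credit: base = 2 × $2,843 = $5,686. income exceeds $167,900 by $10,900, which is 22 full-or-partial $500 increments; reduction = 22 × $140 = $3,080, leaving $2,606.
First-Time Homebuyer Credit: $178,800 is at or above $116,100, so the credit is $0.
Caregiver Credit: 5% of the $25,400 excess over $153,400 is $1,270; credit = $2,000 − $1,270 = $730.
Total: $2,606 + $0 + $730 = $3,336.

$3,336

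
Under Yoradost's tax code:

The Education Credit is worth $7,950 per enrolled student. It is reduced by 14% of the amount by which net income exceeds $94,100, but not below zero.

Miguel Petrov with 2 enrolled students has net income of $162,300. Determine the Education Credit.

Education Credit: base = 2 × $7,950 = $15,900. 14% of the $68,200 excess over $94,100 is $9,548; credit = $15,900 − $9,548 = $6,352.

$6,352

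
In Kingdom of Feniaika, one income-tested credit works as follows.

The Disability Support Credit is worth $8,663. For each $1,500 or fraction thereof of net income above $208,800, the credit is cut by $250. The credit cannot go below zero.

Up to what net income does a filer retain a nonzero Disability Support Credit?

After 34 increments the reduction is 34 × $250 = $8,500, leaving $163; one more increment wipes it out. Increment 34 ends at excess 34 × $1,500 = $51,000, so the highest qualifying income is $208,800 + $51,000 = $259,800.

$259,800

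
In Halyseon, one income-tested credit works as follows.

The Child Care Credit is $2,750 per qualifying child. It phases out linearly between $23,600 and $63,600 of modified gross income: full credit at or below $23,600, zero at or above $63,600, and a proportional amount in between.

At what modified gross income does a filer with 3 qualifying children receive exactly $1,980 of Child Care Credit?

$54,000

Full credit = 3 × $2,750 = $8,250.
$1,980 is 1,980/8,250 of the full $8,250, so 6,270/8,250 of the $40,000 range has been used: income = $23,600 + $40,000 × 6,270/8,250 = $54,000.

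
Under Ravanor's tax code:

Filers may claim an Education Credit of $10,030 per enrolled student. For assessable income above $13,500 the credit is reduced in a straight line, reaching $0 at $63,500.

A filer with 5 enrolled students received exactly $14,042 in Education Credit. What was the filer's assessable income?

$49,500

Full credit = 5 × $10,030 = $50,150.
$14,042 is 14,042/50,150 of the full $50,150, so 36,108/50,150 of the $50,000 range has been used: income = $13,500 + $50,000 × 36,108/50,150 = $49,500.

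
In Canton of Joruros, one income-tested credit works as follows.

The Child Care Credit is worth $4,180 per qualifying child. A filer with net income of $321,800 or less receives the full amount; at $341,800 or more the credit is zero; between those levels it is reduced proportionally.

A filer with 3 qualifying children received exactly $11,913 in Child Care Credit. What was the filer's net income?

$322,800

Full credit = 3 × $4,180 = $12,540.
$11,913 is 11,913/12,540 of the full $12,540, so 627/12,540 of the $20,000 range has been used: income = $321,800 + $20,000 × 627/12,540 = $322,800.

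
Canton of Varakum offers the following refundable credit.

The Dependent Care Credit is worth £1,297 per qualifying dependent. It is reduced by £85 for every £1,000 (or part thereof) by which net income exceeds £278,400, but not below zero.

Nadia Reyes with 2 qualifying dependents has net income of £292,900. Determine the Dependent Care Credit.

£1,319

Dependent Care Credit: base = 2 × £1,297 = £2,594. income exceeds £278,400 by £14,500, which is 15 full-or-partial £1,000 increments; reduction = 15 × £85 = £1,275, leaving £1,319.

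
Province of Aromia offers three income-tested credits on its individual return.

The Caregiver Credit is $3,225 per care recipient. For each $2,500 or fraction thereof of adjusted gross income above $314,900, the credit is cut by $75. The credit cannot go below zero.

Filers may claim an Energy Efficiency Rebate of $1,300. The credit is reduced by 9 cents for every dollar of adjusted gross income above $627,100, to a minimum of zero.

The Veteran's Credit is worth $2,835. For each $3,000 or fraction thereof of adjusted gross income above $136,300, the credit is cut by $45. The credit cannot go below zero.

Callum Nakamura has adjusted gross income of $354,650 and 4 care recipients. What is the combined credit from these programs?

Caregiver Credit: base = 4 × $3,225 = $12,900. income exceeds $314,900 by $39,750, which is 16 full-or-partial $2,500 increments; reduction = 16 × $75 = $1,200, leaving $11,700.
Energy Efficiency Rebate: $354,650 is at or below the $627,100 threshold, so the full $1,300 applies.
Veteran's Credit: income exceeds $136,300 by $218,350 → 73 increments × $45 = $3,285 ≥ base, so the credit is $0.
Total: $11,700 + $1,300 + $0 = $13,000.

$13,000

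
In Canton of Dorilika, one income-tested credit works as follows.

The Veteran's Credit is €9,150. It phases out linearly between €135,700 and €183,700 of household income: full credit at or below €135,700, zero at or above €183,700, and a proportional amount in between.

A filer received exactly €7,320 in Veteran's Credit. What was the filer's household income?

€7,320 is 7,320/9,150 of the full €9,150, so 1,830/9,150 of the €48,000 range has been used: income = €135,700 + €48,000 × 1,830/9,150 = €145,300.

€145,300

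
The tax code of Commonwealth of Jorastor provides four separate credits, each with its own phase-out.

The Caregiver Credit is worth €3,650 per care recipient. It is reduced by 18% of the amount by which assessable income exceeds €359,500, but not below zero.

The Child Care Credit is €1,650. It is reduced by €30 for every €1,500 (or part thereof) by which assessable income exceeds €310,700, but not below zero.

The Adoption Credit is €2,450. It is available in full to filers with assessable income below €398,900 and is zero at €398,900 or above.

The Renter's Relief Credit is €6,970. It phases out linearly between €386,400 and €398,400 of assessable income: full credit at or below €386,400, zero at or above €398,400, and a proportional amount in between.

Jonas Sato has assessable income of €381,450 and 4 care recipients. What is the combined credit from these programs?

€20,279

Caregiver Credit: base = 4 × €3,650 = €14,600. 18% of the €21,950 excess over €359,500 is €3,951; credit = €14,600 − €3,951 = €10,649.
Child Care Credit: income exceeds €310,700 by €70,750, which is 48 full-or-partial €1,500 increments; reduction = 48 × €30 = €1,440, leaving €210.
Adoption Credit: €381,450 is below the €398,900 cutoff, so the full €2,450 applies.
Renter's Relief Credit: €381,450 is at or below the €386,400 threshold, so the full €6,970 applies.
Total: €10,649 + €210 + €2,450 + €6,970 = €20,279.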